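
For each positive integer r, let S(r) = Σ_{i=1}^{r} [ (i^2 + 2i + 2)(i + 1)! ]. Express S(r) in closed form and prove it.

We claim S(r) = (r + 1)(r + 2)! - 2 for all r ≥ 1.
When r = 1: S(1) = 10, and the closed form gives 10. They agree.
Inductive step: assume the claim holds for r = i, so S(i) = (i + 1)(i + 2)! - 2.
Then S(i+1) = S(i) + ((i^2 + 4i + 5)(i + 2)!) = ((i + 1)(i + 2)! - 2) + ((i^2 + 4i + 5)(i + 2)!).
Simplifying, S(i+1) = ((i+1) + 1)((i+1) + 2)! - 2,
which is the closed form with r = i+1.
This completes the induction.

S(r) = (r + 1)(r + 2)! - 2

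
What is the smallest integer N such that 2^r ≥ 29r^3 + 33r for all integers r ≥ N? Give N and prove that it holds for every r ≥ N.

N = 18

At r = 17: 131072 < 143038, so the inequality fails and N ≥ 18. We prove 2^r ≥ 29r^3 + 33r for all r ≥ 18.
Base case (r = 18): 2^r = 262144 and 29r^3 + 33r = 169722, so 262144 ≥ 169722.
Inductive step: assume the claim holds for r = j, so 2^j ≥ 29j^3 + 33j.
Then 2^(j + 1) = 2·(2^j) ≥ 2·(29j^3 + 33j).
Also, for j ≥ 18 we have 2·(29j^3 + 33j) ≥ 29(j+1)^3 + 33(j+1), since 2·(29j^3 + 33j) − (29(j+1)^3 + 33(j+1)) = 29j^3 - 87j^2 - 54j - 62, which is nonnegative for all j ≥ 18.
Combining, 2^(j + 1) ≥ 29(j+1)^3 + 33(j+1).
By induction, the statement is established for all r ≥ 18.
Hence the smallest such N is 18.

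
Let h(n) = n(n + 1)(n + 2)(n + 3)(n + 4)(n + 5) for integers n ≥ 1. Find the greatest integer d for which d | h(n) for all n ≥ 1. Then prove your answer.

d = 720

Computing the first values: h(1) = 720 and h(2) = 5040; gcd(720, 5040) = 720, so d ≤ 720.
We prove 720 | n(n + 1)(n + 2)(n + 3)(n + 4)(n + 5) for all n ≥ 1 by induction on n.
When n = 1: h(1) = 720 = 720·(1), so 720 | h(1).
Suppose the result is true for n = m, i.e. 720 | h(m). Then
h(m+1) − h(m) = (m+1)·(m+2)·(m+3)·(m+4)·(m+5)·(m+6) − m·(m+1)·(m+2)·(m+3)·(m+4)·(m+5) = (m+1)·(m+2)·(m+3)·(m+4)·(m+5)·[(m+6) − m] = 6·(m+1)·(m+2)·(m+3)·(m+4)·(m+5). The product of 5 consecutive integers is divisible by (5)! = 120, so h(m+1) − h(m) is divisible by 6·120 = 720. By the inductive hypothesis 720 | h(m), hence 720 | h(m+1).
By induction, the statement is established for all n ≥ 1.
Therefore the largest such d is 720.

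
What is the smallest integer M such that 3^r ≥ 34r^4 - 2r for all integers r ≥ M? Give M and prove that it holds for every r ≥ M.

M = 13

At r = 12: 531441 < 705000, so the inequality fails and M ≥ 13. We prove 3^r ≥ 34r^4 - 2r for all r ≥ 13.
For the base case r = 13: 3^r = 1594323 and 34r^4 - 2r = 971048, so 1594323 ≥ 971048.
Suppose the result is true for r = j, so 3^j ≥ 34j^4 - 2j.
Then 3^(j + 1) = 3·(3^j) ≥ 3·(34j^4 - 2j).
Also, for j ≥ 13 we have 3·(34j^4 - 2j) ≥ 34(j+1)^4 - 2(j+1), since 3·(34j^4 - 2j) − (34(j+1)^4 - 2(j+1)) = 68j^4 - 136j^3 - 204j^2 - 140j - 32, which is nonnegative for all j ≥ 13.
Combining, 3^(j + 1) ≥ 34(j+1)^4 - 2(j+1).
Hence, by induction on r, the claim holds for every r ≥ 13.
Hence the smallest such M is 13.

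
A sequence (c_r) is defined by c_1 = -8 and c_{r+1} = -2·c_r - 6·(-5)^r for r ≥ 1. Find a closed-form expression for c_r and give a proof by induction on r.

c_r = -(-2)^r + 2(-5)^r

Computing the first terms: c_1 = -8, c_2 = 46, c_3 = -242. This suggests c_r = -(-2)^r + 2(-5)^r.
When r = 1: the formula gives -8 = -8 = c_1.
Inductive step: assume the claim holds for r = p, so c_p = -(-2)^p + 2(-5)^p.
Then c_{p+1} = -2·c_p - 6·(-5)^p = -2·(-(-2)^p + 2(-5)^p) - 6·(-5)^p = -(-2)^(p + 1) + 2(-5)^(p + 1),
which is the claimed formula at r = p+1.
Hence, by induction on r, the claim holds for every r ≥ 1.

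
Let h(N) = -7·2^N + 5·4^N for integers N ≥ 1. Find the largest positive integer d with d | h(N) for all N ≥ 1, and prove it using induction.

d = 2

Computing the first values: h(1) = 6 and h(2) = 52; gcd(6, 52) = 2, so d ≤ 2.
We prove 2 | -7·2^N + 5·4^N for all N ≥ 1 by induction on N.
Base step (N = 1): h(1) = 6 = 2·(3), so 2 | h(1).
Suppose the result is true for N = j, i.e. 2 | h(j). Then
h(j+1) − 4·h(j) = (-7·2^(j+1) + 5·4^(j+1)) − 4·(-7·2^j + 5·4^j) = (-7)·2^j·(2 − 4) = (14)·2^j. Since 2 | h(j) by the inductive hypothesis, 2 | 4·h(j); and 2 | 14 since 14 = 2·7. Therefore 2 | h(j+1).
Hence, by induction on N, the claim holds for every N ≥ 1.
Therefore the largest such d is 2.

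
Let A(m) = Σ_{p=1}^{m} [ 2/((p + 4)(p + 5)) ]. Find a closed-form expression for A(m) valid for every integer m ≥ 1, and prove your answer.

We claim A(m) = 2m/(5(m + 5)) for all m ≥ 1.
Base step (m = 1): A(1) = 1/15, and the closed form gives 1/15. They agree.
For the inductive step, assume it holds for an arbitrary p ≥ 1, so A(p) = 2p/(5(p + 5)).
Then A(p+1) = A(p) + (2/((p + 5)(p + 6))) = (2p/(5(p + 5))) + (2/((p + 5)(p + 6))).
Simplifying, A(p+1) = 2(p + 1)/(5(p + 6)) = 2(p+1)/(5((p+1) + 5)),
which is the closed form with m = p+1.
This completes the induction.

A(m) = 2m/(5(m + 5))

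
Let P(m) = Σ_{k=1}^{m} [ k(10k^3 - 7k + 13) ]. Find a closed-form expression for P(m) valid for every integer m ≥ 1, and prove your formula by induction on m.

We claim P(m) = m(m + 1)(2m^3 + 3m^2 - 2m + 5) for all m ≥ 1.
For the base case m = 1: P(1) = 16, and the closed form gives 16. They agree.
Inductive step: suppose the statement holds for some k ≥ 1, so P(k) = k(2k^4 + 5k^3 + k^2 + 3k + 5).
Then P(k+1) = P(k) + ((k + 1)(-7k + 10(k + 1)^3 + 6)) = (k(2k^4 + 5k^3 + k^2 + 3k + 5)) + ((k + 1)(-7k + 10(k + 1)^3 + 6)).
Simplifying, P(k+1) = (k + 1)(k + 2)(2k^3 + 9k^2 + 10k + 8) = (k+1)((k+1) + 1)(2(k+1)^3 + 3(k+1)^2 - 2(k+1) + 5),
which is the closed form with m = k+1.
By induction, the statement is established for all m ≥ 1.

P(m) = m(m + 1)(2m^3 + 3m^2 - 2m + 5)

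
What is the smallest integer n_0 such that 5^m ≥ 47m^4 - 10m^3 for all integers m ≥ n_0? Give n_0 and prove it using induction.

n_0 = 8

At m = 7: 78125 < 109417, so the inequality fails and n_0 ≥ 8. We prove 5^m ≥ 47m^4 - 10m^3 for all m ≥ 8.
Base case (m = 8): 5^m = 390625 and 47m^4 - 10m^3 = 187392, so 390625 ≥ 187392.
Inductive step: assume the claim holds for m = i, so 5^i ≥ 47i^4 - 10i^3.
Then 5^(i + 1) = 5·(5^i) ≥ 5·(47i^4 - 10i^3).
Also, for i ≥ 8 we have 5·(47i^4 - 10i^3) ≥ 47(i+1)^4 - 10(i+1)^3, since 5·(47i^4 - 10i^3) − (47(i+1)^4 - 10(i+1)^3) = 188i^4 - 228i^3 - 252i^2 - 158i - 37, which is nonnegative for all i ≥ 8.
Combining, 5^(i + 1) ≥ 47(i+1)^4 - 10(i+1)^3.
This completes the induction.
Hence the smallest such n_0 is 8.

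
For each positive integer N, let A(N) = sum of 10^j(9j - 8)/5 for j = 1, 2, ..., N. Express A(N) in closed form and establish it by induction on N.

A(N) = 2·10^N(N - 1) + 2

We claim A(N) = 2·10^N(N - 1) + 2 for all N ≥ 1.
For the base case N = 1: A(1) = 2, and the closed form gives 2. They agree.
Suppose the result is true for N = j, so A(j) = 2·10^j(j - 1) + 2.
Then A(j+1) = A(j) + (10^j(18j + 2)) = (2·10^j(j - 1) + 2) + (10^j(18j + 2)).
Simplifying, A(j+1) = 20·10^j·j + 2 = 2·10^(j+1)((j+1) - 1) + 2,
which is the closed form with N = j+1.
By induction, the statement is established for all N ≥ 1.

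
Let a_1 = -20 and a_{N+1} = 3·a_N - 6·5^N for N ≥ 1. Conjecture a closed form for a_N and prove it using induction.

Computing the first terms: a_1 = -20, a_2 = -90, a_3 = -420. This suggests a_N = -5·3^(N - 1) - 3·5^N.
Base step (N = 1): the formula gives -20 = -20 = a_1.
Suppose the result is true for N = i, so a_i = -5·3^(i - 1) - 3·5^i.
Then a_{i+1} = 3·a_i - 6·5^i = 3·(-5·3^(i - 1) - 3·5^i) - 6·5^i = -5·3^i - 3·5^(i + 1) = -5·3^((i+1) - 1) - 3·5^(i+1),
which is the claimed formula at N = i+1.
By the principle of mathematical induction, the result holds for all N ≥ 1.

a_N = -5·3^(N - 1) - 3·5^N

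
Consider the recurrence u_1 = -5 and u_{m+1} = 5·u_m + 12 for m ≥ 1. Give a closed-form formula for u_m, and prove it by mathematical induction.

u_m = -2·5^(m - 1) - 3

Computing the first terms: u_1 = -5, u_2 = -13, u_3 = -53. This suggests u_m = -2·5^(m - 1) - 3.
Base case (m = 1): the formula gives -5 = -5 = u_1.
Inductive step: suppose the statement holds for some i ≥ 1, so u_i = -2·5^(i - 1) - 3.
Then u_{i+1} = 5·u_i + 12 = 5·(-2·5^(i - 1) - 3) + 12 = -2·5^i - 3 = -2·5^((i+1) - 1) - 3,
which is the claimed formula at m = i+1.
By the principle of mathematical induction, the result holds for all m ≥ 1.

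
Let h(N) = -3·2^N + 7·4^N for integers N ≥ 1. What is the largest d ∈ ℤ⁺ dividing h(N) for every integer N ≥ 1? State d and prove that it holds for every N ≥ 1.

d = 2

Computing the first values: h(1) = 22 and h(2) = 100; gcd(22, 100) = 2, so d ≤ 2.
We prove 2 | -3·2^N + 7·4^N for all N ≥ 1 by induction on N.
Base step (N = 1): h(1) = 22 = 2·(11), so 2 | h(1).
Inductive step: assume the claim holds for N = i, i.e. 2 | h(i). Then
h(i+1) − 4·h(i) = (-3·2^(i+1) + 7·4^(i+1)) − 4·(-3·2^i + 7·4^i) = (-3)·2^i·(2 − 4) = (6)·2^i. Since 2 | h(i) by the inductive hypothesis, 2 | 4·h(i); and 2 | 6 since 6 = 2·3. Therefore 2 | h(i+1).
By the principle of mathematical induction, the result holds for all N ≥ 1.
Therefore the largest such d is 2.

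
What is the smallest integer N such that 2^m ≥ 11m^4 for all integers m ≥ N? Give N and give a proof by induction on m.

At m = 21: 2097152 < 2139291, so the inequality fails and N ≥ 22. We prove 2^m ≥ 11m^4 for all m ≥ 22.
For the base case m = 22: 2^m = 4194304 and 11m^4 = 2576816, so 4194304 ≥ 2576816.
Suppose the result is true for m = i, so 2^i ≥ 11i^4.
Then 2^(i + 1) = 2·(2^i) ≥ 2·(11i^4).
Also, for i ≥ 22 we have 2·(11i^4) ≥ 11(i+1)^4, since 2 ≥ (1 + 1/i)^4 for all i ≥ 22.
Combining, 2^(i + 1) ≥ 11(i+1)^4.
By the principle of mathematical induction, the result holds for all m ≥ 22.
Hence the smallest such N is 22.

N = 22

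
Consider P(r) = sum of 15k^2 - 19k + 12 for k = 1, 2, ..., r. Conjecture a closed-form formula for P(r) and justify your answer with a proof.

P(r) = r(5r^2 - 2r + 5)

We claim P(r) = r(5r^2 - 2r + 5) for all r ≥ 1.
Base step (r = 1): P(1) = 8, and the closed form gives 8. They agree.
Suppose the result is true for r = k, so P(k) = k(5k^2 - 2k + 5).
Then P(k+1) = P(k) + (15k^2 + 11k + 8) = (k(5k^2 - 2k + 5)) + (15k^2 + 11k + 8).
Simplifying, P(k+1) = (k + 1)(5k^2 + 8k + 8) = (k+1)(5(k+1)^2 - 2(k+1) + 5),
which is the closed form with r = k+1.
By the principle of mathematical induction, the result holds for all r ≥ 1.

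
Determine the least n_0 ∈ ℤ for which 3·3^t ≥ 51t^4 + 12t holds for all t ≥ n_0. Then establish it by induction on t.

n_0 = 12

At t = 11: 531441 < 746823, so the inequality fails and n_0 ≥ 12. We prove 3·3^t ≥ 51t^4 + 12t for all t ≥ 12.
Base step (t = 12): 3·3^t = 1594323 and 51t^4 + 12t = 1057680, so 1594323 ≥ 1057680.
Inductive step: assume the claim holds for t = k, so 3·3^k ≥ 51k^4 + 12k.
Then 3·3^(k + 1) = 3·(3·3^k) ≥ 3·(51k^4 + 12k).
Also, for k ≥ 12 we have 3·(51k^4 + 12k) ≥ 51(k+1)^4 + 12(k+1), since 3·(51k^4 + 12k) − (51(k+1)^4 + 12(k+1)) = 102k^4 - 204k^3 - 306k^2 - 180k - 63, which is nonnegative for all k ≥ 12.
Combining, 3·3^(k + 1) ≥ 51(k+1)^4 + 12(k+1).
This completes the induction.
Hence the smallest such n_0 is 12.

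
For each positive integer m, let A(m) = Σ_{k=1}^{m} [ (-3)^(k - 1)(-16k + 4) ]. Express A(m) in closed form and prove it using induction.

We claim A(m) = 4(-3)^m·m for all m ≥ 1.
For the base case m = 1: A(1) = -12, and the closed form gives -12. They agree.
Inductive step: suppose the statement holds for some k ≥ 1, so A(k) = 4(-3)^k·k.
Then A(k+1) = A(k) + ((-3)^k(-16k - 12)) = (4(-3)^k·k) + ((-3)^k(-16k - 12)).
Simplifying, A(k+1) = (-3)^(k + 1)(4k + 4) = 4(-3)^(k+1)·(k+1),
which is the closed form with m = k+1.
By induction, the statement is established for all m ≥ 1.

A(m) = 4(-3)^m·m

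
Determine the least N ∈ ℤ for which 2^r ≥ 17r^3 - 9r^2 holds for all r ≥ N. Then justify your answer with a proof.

At r = 16: 65536 < 67328, so the inequality fails and N ≥ 17. We prove 2^r ≥ 17r^3 - 9r^2 for all r ≥ 17.
For the base case r = 17: 2^r = 131072 and 17r^3 - 9r^2 = 80920, so 131072 ≥ 80920.
Inductive step: assume the claim holds for r = p, so 2^p ≥ 17p^3 - 9p^2.
Then 2^(p + 1) = 2·(2^p) ≥ 2·(17p^3 - 9p^2).
Also, for p ≥ 17 we have 2·(17p^3 - 9p^2) ≥ 17(p+1)^3 - 9(p+1)^2, since 2·(17p^3 - 9p^2) − (17(p+1)^3 - 9(p+1)^2) = 17p^3 - 60p^2 - 33p - 8, which is nonnegative for all p ≥ 17.
Combining, 2^(p + 1) ≥ 17(p+1)^3 - 9(p+1)^2.
By induction, the statement is established for all r ≥ 17.
Hence the smallest such N is 17.

N = 17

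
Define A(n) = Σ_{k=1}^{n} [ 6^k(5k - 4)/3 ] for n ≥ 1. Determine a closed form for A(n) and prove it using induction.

We claim A(n) = 2·6^n(n - 1) + 2 for all n ≥ 1.
Base case (n = 1): A(1) = 2, and the closed form gives 2. They agree.
Inductive step: assume the claim holds for n = k, so A(k) = 2·6^k(k - 1) + 2.
Then A(k+1) = A(k) + (6^k(10k + 2)) = (2·6^k(k - 1) + 2) + (6^k(10k + 2)).
Simplifying, A(k+1) = 12·6^k·k + 2 = 2·6^(k+1)((k+1) - 1) + 2,
which is the closed form with n = k+1.
By the principle of mathematical induction, the result holds for all n ≥ 1.

A(n) = 2·6^n(n - 1) + 2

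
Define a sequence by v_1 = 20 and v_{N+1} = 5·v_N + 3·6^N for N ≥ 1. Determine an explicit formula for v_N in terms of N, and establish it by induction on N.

v_N = 2·5^(N - 1) + 3·6^N

Computing the first terms: v_1 = 20, v_2 = 118, v_3 = 698. This suggests v_N = 2·5^(N - 1) + 3·6^N.
Base step (N = 1): the formula gives 20 = 20 = v_1.
Inductive step: assume the claim holds for N = r, so v_r = 2·5^(r - 1) + 3·6^r.
Then v_{r+1} = 5·v_r + 3·6^r = 5·(2·5^(r - 1) + 3·6^r) + 3·6^r = 2·5^r + 3·6^(r + 1) = 2·5^((r+1) - 1) + 3·6^(r+1),
which is the claimed formula at N = r+1.
By induction, the statement is established for all N ≥ 1.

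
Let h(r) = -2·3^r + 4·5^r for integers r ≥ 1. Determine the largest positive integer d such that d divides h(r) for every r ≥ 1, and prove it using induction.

d = 2

Computing the first values: h(1) = 14 and h(2) = 82; gcd(14, 82) = 2, so d ≤ 2.
We prove 2 | -2·3^r + 4·5^r for all r ≥ 1 by induction on r.
Base case (r = 1): h(1) = 14 = 2·(7), so 2 | h(1).
Inductive step: suppose the statement holds for some k ≥ 1, i.e. 2 | h(k). Then
h(k+1) − 5·h(k) = (-2·3^(k+1) + 4·5^(k+1)) − 5·(-2·3^k + 4·5^k) = (-2)·3^k·(3 − 5) = (4)·3^k. Since 2 | h(k) by the inductive hypothesis, 2 | 5·h(k); and 2 | 4 since 4 = 2·2. Therefore 2 | h(k+1).
By the principle of mathematical induction, the result holds for all r ≥ 1.
Therefore the largest such d is 2.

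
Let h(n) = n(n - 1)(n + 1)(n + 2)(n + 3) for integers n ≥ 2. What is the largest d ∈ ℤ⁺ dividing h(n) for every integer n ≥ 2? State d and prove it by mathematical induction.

d = 120

Computing the first values: h(2) = 120 and h(3) = 720; gcd(120, 720) = 120, so d ≤ 120.
We prove 120 | n(n - 1)(n + 1)(n + 2)(n + 3) for all n ≥ 2 by induction on n.
When n = 2: h(2) = 120 = 120·(1), so 120 | h(2).
Inductive step: suppose the statement holds for some k ≥ 2, i.e. 120 | h(k). Then
h(k+1) − h(k) = k·(k+1)·(k+2)·(k+3)·(k+4) − (k-1)·k·(k+1)·(k+2)·(k+3) = k·(k+1)·(k+2)·(k+3)·[(k+4) − (k-1)] = 5·k·(k+1)·(k+2)·(k+3). The product of 4 consecutive integers is divisible by (4)! = 24, so h(k+1) − h(k) is divisible by 5·24 = 120. By the inductive hypothesis 120 | h(k), hence 120 | h(k+1).
By the principle of mathematical induction, the result holds for all n ≥ 2.
Therefore the largest such d is 120.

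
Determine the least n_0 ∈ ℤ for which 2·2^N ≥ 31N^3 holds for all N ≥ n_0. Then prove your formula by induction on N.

n_0 = 16

At N = 15: 65536 < 104625, so the inequality fails and n_0 ≥ 16. We prove 2·2^N ≥ 31N^3 for all N ≥ 16.
Base step (N = 16): 2·2^N = 131072 and 31N^3 = 126976, so 131072 ≥ 126976.
Suppose the result is true for N = p, so 2·2^p ≥ 31p^3.
Then 2·2^(p + 1) = 2·(2·2^p) ≥ 2·(31p^3).
Also, for p ≥ 16 we have 2·(31p^3) ≥ 31(p+1)^3, since 2 ≥ (1 + 1/p)^3 for all p ≥ 16.
Combining, 2·2^(p + 1) ≥ 31(p+1)^3.
This completes the induction.
Hence the smallest such n_0 is 16.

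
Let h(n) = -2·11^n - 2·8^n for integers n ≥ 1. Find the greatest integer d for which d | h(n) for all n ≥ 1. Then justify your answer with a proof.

Computing the first values: h(1) = -38 and h(2) = -370; gcd(-38, -370) = 2, so d ≤ 2.
We prove 2 | -2·11^n - 2·8^n for all n ≥ 1 by induction on n.
When n = 1: h(1) = -38 = 2·(-19), so 2 | h(1).
Inductive step: suppose the statement holds for some p ≥ 1, i.e. 2 | h(p). Then
h(p+1) − 11·h(p) = (-2·11^(p+1) - 2·8^(p+1)) − 11·(-2·11^p - 2·8^p) = (-2)·8^p·(8 − 11) = (6)·8^p. Since 2 | h(p) by the inductive hypothesis, 2 | 11·h(p); and 2 | 6 since 6 = 2·3. Therefore 2 | h(p+1).
By the principle of mathematical induction, the result holds for all n ≥ 1.
Therefore the largest such d is 2.

d = 2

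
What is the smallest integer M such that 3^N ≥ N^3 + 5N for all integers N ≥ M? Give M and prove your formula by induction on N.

M = 5

At N = 4: 81 < 84, so the inequality fails and M ≥ 5. We prove 3^N ≥ N^3 + 5N for all N ≥ 5.
For the base case N = 5: 3^N = 243 and N^3 + 5N = 150, so 243 ≥ 150.
Inductive step: assume the claim holds for N = k, so 3^k ≥ k^3 + 5k.
Then 3^(k + 1) = 3·(3^k) ≥ 3·(k^3 + 5k).
Also, for k ≥ 5 we have 3·(k^3 + 5k) ≥ (k+1)^3 + 5(k+1), since 3·(k^3 + 5k) − ((k+1)^3 + 5(k+1)) = 2k^3 - 3k^2 + 7k - 6, which is nonnegative for all k ≥ 5.
Combining, 3^(k + 1) ≥ (k+1)^3 + 5(k+1).
This completes the induction.
Hence the smallest such M is 5.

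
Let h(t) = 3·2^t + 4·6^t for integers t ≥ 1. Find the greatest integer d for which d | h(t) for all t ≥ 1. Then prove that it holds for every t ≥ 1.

d = 6

Computing the first values: h(1) = 30 and h(2) = 156; gcd(30, 156) = 6, so d ≤ 6.
We prove 6 | 3·2^t + 4·6^t for all t ≥ 1 by induction on t.
When t = 1: h(1) = 30 = 6·(5), so 6 | h(1).
For the inductive step, assume it holds for an arbitrary p ≥ 1, i.e. 6 | h(p). Then
h(p+1) − 6·h(p) = (3·2^(p+1) + 4·6^(p+1)) − 6·(3·2^p + 4·6^p) = (3)·2^p·(2 − 6) = (-12)·2^p. Since 6 | h(p) by the inductive hypothesis, 6 | 6·h(p); and 6 | -12 since -12 = 6·-2. Therefore 6 | h(p+1).
This completes the induction.
Therefore the largest such d is 6.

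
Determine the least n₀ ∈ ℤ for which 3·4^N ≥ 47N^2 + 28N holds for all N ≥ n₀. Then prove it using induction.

n₀ = 5

At N = 4: 768 < 864, so the inequality fails and n₀ ≥ 5. We prove 3·4^N ≥ 47N^2 + 28N for all N ≥ 5.
When N = 5: 3·4^N = 3072 and 47N^2 + 28N = 1315, so 3072 ≥ 1315.
Inductive step: assume the claim holds for N = j, so 3·4^j ≥ 47j^2 + 28j.
Then 3·4^(j + 1) = 4·(3·4^j) ≥ 4·(47j^2 + 28j).
Also, for j ≥ 5 we have 4·(47j^2 + 28j) ≥ 47(j+1)^2 + 28(j+1), since 4·(47j^2 + 28j) − (47(j+1)^2 + 28(j+1)) = 141j^2 - 10j - 75, which is nonnegative for all j ≥ 5.
Combining, 3·4^(j + 1) ≥ 47(j+1)^2 + 28(j+1).
By the principle of mathematical induction, the result holds for all N ≥ 5.
Hence the smallest such n₀ is 5.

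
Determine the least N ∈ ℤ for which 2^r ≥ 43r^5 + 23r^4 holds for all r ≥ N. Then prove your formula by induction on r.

At r = 29: 536870912 < 898246870, so the inequality fails and N ≥ 30. We prove 2^r ≥ 43r^5 + 23r^4 for all r ≥ 30.
Base case (r = 30): 2^r = 1073741824 and 43r^5 + 23r^4 = 1063530000, so 1073741824 ≥ 1063530000.
Inductive step: suppose the statement holds for some i ≥ 30, so 2^i ≥ 43i^5 + 23i^4.
Then 2^(i + 1) = 2·(2^i) ≥ 2·(43i^5 + 23i^4).
Also, for i ≥ 30 we have 2·(43i^5 + 23i^4) ≥ 43(i+1)^5 + 23(i+1)^4, since 2·(43i^5 + 23i^4) − (43(i+1)^5 + 23(i+1)^4) = 43i^5 - 192i^4 - 522i^3 - 568i^2 - 307i - 66, which is nonnegative for all i ≥ 30.
Combining, 2^(i + 1) ≥ 43(i+1)^5 + 23(i+1)^4.
By the principle of mathematical induction, the result holds for all r ≥ 30.
Hence the smallest such N is 30.

N = 30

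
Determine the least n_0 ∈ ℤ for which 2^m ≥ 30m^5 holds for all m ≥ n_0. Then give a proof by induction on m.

n_0 = 30

At m = 29: 536870912 < 615334470, so the inequality fails and n_0 ≥ 30. We prove 2^m ≥ 30m^5 for all m ≥ 30.
Base step (m = 30): 2^m = 1073741824 and 30m^5 = 729000000, so 1073741824 ≥ 729000000.
Inductive step: assume the claim holds for m = p, so 2^p ≥ 30p^5.
Then 2^(p + 1) = 2·(2^p) ≥ 2·(30p^5).
Also, for p ≥ 30 we have 2·(30p^5) ≥ 30(p+1)^5, since 2 ≥ (1 + 1/p)^5 for all p ≥ 30.
Combining, 2^(p + 1) ≥ 30(p+1)^5.
This completes the induction.
Hence the smallest such n_0 is 30.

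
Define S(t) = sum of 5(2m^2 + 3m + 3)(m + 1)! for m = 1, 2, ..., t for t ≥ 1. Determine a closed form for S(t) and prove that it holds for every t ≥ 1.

S(t) = (10t + 5)(t + 2)! - 10

We claim S(t) = (10t + 5)(t + 2)! - 10 for all t ≥ 1.
Base step (t = 1): S(1) = 80, and the closed form gives 80. They agree.
For the inductive step, assume it holds for an arbitrary m ≥ 1, so S(m) = (10m + 5)(m + 2)! - 10.
Then S(m+1) = S(m) + (5(2m^2 + 7m + 8)(m + 2)!) = ((10m + 5)(m + 2)! - 10) + (5(2m^2 + 7m + 8)(m + 2)!).
Simplifying, S(m+1) = (10(m+1) + 5)((m+1) + 2)! - 10,
which is the closed form with t = m+1.
This completes the induction.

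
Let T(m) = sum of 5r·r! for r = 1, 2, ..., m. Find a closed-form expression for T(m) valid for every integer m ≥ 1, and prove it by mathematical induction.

T(m) = 5(m + 1)! - 5

We claim T(m) = 5(m + 1)! - 5 for all m ≥ 1.
When m = 1: T(1) = 5, and the closed form gives 5. They agree.
Suppose the result is true for m = r, so T(r) = 5(r + 1)! - 5.
Then T(r+1) = T(r) + (5(r + 1)(r + 1)!) = (5(r + 1)! - 5) + (5(r + 1)(r + 1)!).
Simplifying, T(r+1) = 5((r+1) + 1)! - 5,
which is the closed form with m = r+1.
By induction, the statement is established for all m ≥ 1.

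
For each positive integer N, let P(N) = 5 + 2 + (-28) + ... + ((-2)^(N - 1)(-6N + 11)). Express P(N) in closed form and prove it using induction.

P(N) = (-2)^N(2N - 3) + 3

We claim P(N) = (-2)^N(2N - 3) + 3 for all N ≥ 1.
For the base case N = 1: P(1) = 5, and the closed form gives 5. They agree.
Inductive step: assume the claim holds for N = k, so P(k) = (-2)^k(2k - 3) + 3.
Then P(k+1) = P(k) + ((-2)^k(-6k + 5)) = ((-2)^k(2k - 3) + 3) + ((-2)^k(-6k + 5)).
Simplifying, P(k+1) = -(-2)^(k + 1) - (-2)^(k + 2)k + 3 = (-2)^(k+1)(2(k+1) - 3) + 3,
which is the closed form with N = k+1.
By the principle of mathematical induction, the result holds for all N ≥ 1.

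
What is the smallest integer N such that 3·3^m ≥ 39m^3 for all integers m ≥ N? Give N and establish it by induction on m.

At m = 8: 19683 < 19968, so the inequality fails and N ≥ 9. We prove 3·3^m ≥ 39m^3 for all m ≥ 9.
Base step (m = 9): 3·3^m = 59049 and 39m^3 = 28431, so 59049 ≥ 28431.
For the inductive step, assume it holds for an arbitrary j ≥ 9, so 3·3^j ≥ 39j^3.
Then 3·3^(j + 1) = 3·(3·3^j) ≥ 3·(39j^3).
Also, for j ≥ 9 we have 3·(39j^3) ≥ 39(j+1)^3, since 3 ≥ (1 + 1/j)^3 for all j ≥ 9.
Combining, 3·3^(j + 1) ≥ 39(j+1)^3.
Hence, by induction on m, the claim holds for every m ≥ 9.
Hence the smallest such N is 9.

N = 9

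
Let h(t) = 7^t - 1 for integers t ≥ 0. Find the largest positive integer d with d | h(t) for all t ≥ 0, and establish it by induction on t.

Computing the first values: h(0) = 0 and h(1) = 6; gcd(0, 6) = 6, so d ≤ 6.
We prove 6 | 7^t - 1 for all t ≥ 0 by induction on t.
Base case (t = 0): h(0) = 0 = 6·(0), so 6 | h(0).
For the inductive step, assume it holds for an arbitrary p ≥ 0, i.e. 6 | h(p). Then
h(p+1) = 7^(p+1) - 1 = 7·(7^p - 1) + 6 = 7·h(p) + 6. The first term is divisible by 6 by the inductive hypothesis, and 6 is divisible by 6. Hence 6 | h(p+1).
This completes the induction.
Therefore the largest such d is 6.

d = 6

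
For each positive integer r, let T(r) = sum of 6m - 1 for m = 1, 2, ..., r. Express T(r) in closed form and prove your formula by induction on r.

T(r) = r(3r + 2)

We claim T(r) = r(3r + 2) for all r ≥ 1.
Base step (r = 1): T(1) = 5, and the closed form gives 5. They agree.
Inductive step: suppose the statement holds for some m ≥ 1, so T(m) = m(3m + 2).
Then T(m+1) = T(m) + (6m + 5) = (m(3m + 2)) + (6m + 5).
Simplifying, T(m+1) = (m + 1)(3m + 5) = (m+1)(3(m+1) + 2),
which is the closed form with r = m+1.
This completes the induction.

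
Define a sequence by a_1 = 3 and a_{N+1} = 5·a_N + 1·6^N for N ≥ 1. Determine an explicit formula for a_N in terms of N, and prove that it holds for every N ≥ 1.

Computing the first terms: a_1 = 3, a_2 = 21, a_3 = 141. This suggests a_N = -3·5^(N - 1) + 6^N.
Base case (N = 1): the formula gives 3 = 3 = a_1.
For the inductive step, assume it holds for an arbitrary r ≥ 1, so a_r = -3·5^(r - 1) + 6^r.
Then a_{r+1} = 5·a_r + 1·6^r = 5·(-3·5^(r - 1) + 6^r) + 1·6^r = -3·5^r + 6^(r + 1) = -3·5^((r+1) - 1) + 6^(r+1),
which is the claimed formula at N = r+1.
By the principle of mathematical induction, the result holds for all N ≥ 1.

a_N = -3·5^(N - 1) + 6^N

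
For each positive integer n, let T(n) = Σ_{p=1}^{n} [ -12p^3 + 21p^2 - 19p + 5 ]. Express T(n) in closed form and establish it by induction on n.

We claim T(n) = -n(3n^3 - n^2 + 2n + 1) for all n ≥ 1.
Base case (n = 1): T(1) = -5, and the closed form gives -5. They agree.
Suppose the result is true for n = p, so T(p) = p(-3p^3 + p^2 - 2p - 1).
Then T(p+1) = T(p) + (-12p^3 - 15p^2 - 13p - 5) = (p(-3p^3 + p^2 - 2p - 1)) + (-12p^3 - 15p^2 - 13p - 5).
Simplifying, T(p+1) = -(p + 1)(3p^3 + 8p^2 + 9p + 5) = -(p+1)(3(p+1)^3 - (p+1)^2 + 2(p+1) + 1),
which is the closed form with n = p+1.
By the principle of mathematical induction, the result holds for all n ≥ 1.

T(n) = -n(3n^3 - n^2 + 2n + 1)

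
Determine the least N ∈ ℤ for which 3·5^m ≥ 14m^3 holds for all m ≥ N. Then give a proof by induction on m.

At m = 3: 375 < 378, so the inequality fails and N ≥ 4. We prove 3·5^m ≥ 14m^3 for all m ≥ 4.
Base case (m = 4): 3·5^m = 1875 and 14m^3 = 896, so 1875 ≥ 896.
Suppose the result is true for m = k, so 3·5^k ≥ 14k^3.
Then 3·5^(k + 1) = 5·(3·5^k) ≥ 5·(14k^3).
Also, for k ≥ 4 we have 5·(14k^3) ≥ 14(k+1)^3, since 5 ≥ (1 + 1/k)^3 for all k ≥ 4.
Combining, 3·5^(k + 1) ≥ 14(k+1)^3.
This completes the induction.
Hence the smallest such N is 4.

N = 4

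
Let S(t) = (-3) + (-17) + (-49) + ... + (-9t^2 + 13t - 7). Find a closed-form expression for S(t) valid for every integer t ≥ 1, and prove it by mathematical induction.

We claim S(t) = -t(3t^2 - 2t + 2) for all t ≥ 1.
Base step (t = 1): S(1) = -3, and the closed form gives -3. They agree.
Inductive step: suppose the statement holds for some r ≥ 1, so S(r) = r(-3r^2 + 2r - 2).
Then S(r+1) = S(r) + (13r - 9(r + 1)^2 + 6) = (r(-3r^2 + 2r - 2)) + (13r - 9(r + 1)^2 + 6).
Simplifying, S(r+1) = -(r + 1)(3r^2 + 4r + 3) = -(r+1)(3(r+1)^2 - 2(r+1) + 2),
which is the closed form with t = r+1.
By the principle of mathematical induction, the result holds for all t ≥ 1.

S(t) = -t(3t^2 - 2t + 2)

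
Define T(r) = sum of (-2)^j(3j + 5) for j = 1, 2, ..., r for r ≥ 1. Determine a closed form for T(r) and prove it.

T(r) = 2(-2)^r(r + 2) - 4

We claim T(r) = 2(-2)^r(r + 2) - 4 for all r ≥ 1.
When r = 1: T(1) = -16, and the closed form gives -16. They agree.
Inductive step: assume the claim holds for r = j, so T(j) = 2(-2)^j(j + 2) - 4.
Then T(j+1) = T(j) + ((-2)^(j + 1)(3j + 8)) = (2(-2)^j(j + 2) - 4) + ((-2)^(j + 1)(3j + 8)).
Simplifying, T(j+1) = -4(-2)^j·j - 12(-2)^j - 4 = 2(-2)^(j+1)((j+1) + 2) - 4,
which is the closed form with r = j+1.
This completes the induction.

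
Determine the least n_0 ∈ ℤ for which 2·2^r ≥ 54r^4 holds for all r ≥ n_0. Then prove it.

n_0 = 23

At r = 22: 8388608 < 12649824, so the inequality fails and n_0 ≥ 23. We prove 2·2^r ≥ 54r^4 for all r ≥ 23.
Base step (r = 23): 2·2^r = 16777216 and 54r^4 = 15111414, so 16777216 ≥ 15111414.
Inductive step: suppose the statement holds for some m ≥ 23, so 2·2^m ≥ 54m^4.
Then 2·2^(m + 1) = 2·(2·2^m) ≥ 2·(54m^4).
Also, for m ≥ 23 we have 2·(54m^4) ≥ 54(m+1)^4, since 2 ≥ (1 + 1/m)^4 for all m ≥ 23.
Combining, 2·2^(m + 1) ≥ 54(m+1)^4.
By induction, the statement is established for all r ≥ 23.
Hence the smallest such n_0 is 23.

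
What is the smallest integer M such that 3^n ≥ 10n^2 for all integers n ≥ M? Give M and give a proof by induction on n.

M = 6

At n = 5: 243 < 250, so the inequality fails and M ≥ 6. We prove 3^n ≥ 10n^2 for all n ≥ 6.
Base case (n = 6): 3^n = 729 and 10n^2 = 360, so 729 ≥ 360.
Inductive step: assume the claim holds for n = j, so 3^j ≥ 10j^2.
Then 3^(j + 1) = 3·(3^j) ≥ 3·(10j^2).
Also, for j ≥ 6 we have 3·(10j^2) ≥ 10(j+1)^2, since 3 ≥ (1 + 1/j)^2 for all j ≥ 6.
Combining, 3^(j + 1) ≥ 10(j+1)^2.
By induction, the statement is established for all n ≥ 6.
Hence the smallest such M is 6.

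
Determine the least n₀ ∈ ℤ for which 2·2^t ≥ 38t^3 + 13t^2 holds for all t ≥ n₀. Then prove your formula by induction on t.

n₀ = 17

At t = 16: 131072 < 158976, so the inequality fails and n₀ ≥ 17. We prove 2·2^t ≥ 38t^3 + 13t^2 for all t ≥ 17.
For the base case t = 17: 2·2^t = 262144 and 38t^3 + 13t^2 = 190451, so 262144 ≥ 190451.
Inductive step: assume the claim holds for t = m, so 2·2^m ≥ 38m^3 + 13m^2.
Then 2·2^(m + 1) = 2·(2·2^m) ≥ 2·(38m^3 + 13m^2).
Also, for m ≥ 17 we have 2·(38m^3 + 13m^2) ≥ 38(m+1)^3 + 13(m+1)^2, since 2·(38m^3 + 13m^2) − (38(m+1)^3 + 13(m+1)^2) = 38m^3 - 101m^2 - 140m - 51, which is nonnegative for all m ≥ 17.
Combining, 2·2^(m + 1) ≥ 38(m+1)^3 + 13(m+1)^2.
By the principle of mathematical induction, the result holds for all t ≥ 17.
Hence the smallest such n₀ is 17.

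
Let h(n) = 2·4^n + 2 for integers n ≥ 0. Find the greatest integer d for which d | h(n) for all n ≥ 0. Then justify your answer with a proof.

Computing the first values: h(0) = 4 and h(1) = 10; gcd(4, 10) = 2, so d ≤ 2.
We prove 2 | 2·4^n + 2 for all n ≥ 0 by induction on n.
When n = 0: h(0) = 4 = 2·(2), so 2 | h(0).
Inductive step: suppose the statement holds for some p ≥ 0, i.e. 2 | h(p). Then
h(p+1) = 2·4^(p+1) + 2 = 4·(2·4^p + 2) - 6 = 4·h(p) - 6. The first term is divisible by 2 by the inductive hypothesis, and -6 is divisible by 2. Hence 2 | h(p+1).
This completes the induction.
Therefore the largest such d is 2.

d = 2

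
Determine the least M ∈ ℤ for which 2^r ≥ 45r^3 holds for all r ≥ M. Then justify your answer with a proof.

At r = 18: 262144 < 262440, so the inequality fails and M ≥ 19. We prove 2^r ≥ 45r^3 for all r ≥ 19.
For the base case r = 19: 2^r = 524288 and 45r^3 = 308655, so 524288 ≥ 308655.
Suppose the result is true for r = i, so 2^i ≥ 45i^3.
Then 2^(i + 1) = 2·(2^i) ≥ 2·(45i^3).
Also, for i ≥ 19 we have 2·(45i^3) ≥ 45(i+1)^3, since 2 ≥ (1 + 1/i)^3 for all i ≥ 19.
Combining, 2^(i + 1) ≥ 45(i+1)^3.
By induction, the statement is established for all r ≥ 19.
Hence the smallest such M is 19.

M = 19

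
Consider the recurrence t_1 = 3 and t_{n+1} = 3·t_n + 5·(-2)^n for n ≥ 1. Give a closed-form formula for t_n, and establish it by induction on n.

Computing the first terms: t_1 = 3, t_2 = -1, t_3 = 17. This suggests t_n = -(-2)^n + 3^(n - 1).
Base case (n = 1): the formula gives 3 = 3 = t_1.
Suppose the result is true for n = j, so t_j = -(-2)^j + 3^(j - 1).
Then t_{j+1} = 3·t_j + 5·(-2)^j = 3·(-(-2)^j + 3^(j - 1)) + 5·(-2)^j = -(-2)^(j + 1) + 3^j = -(-2)^(j+1) + 3^((j+1) - 1),
which is the claimed formula at n = j+1.
This completes the induction.

t_n = -(-2)^n + 3^(n - 1)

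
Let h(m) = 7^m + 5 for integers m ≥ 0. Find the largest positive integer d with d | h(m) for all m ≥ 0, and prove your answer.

Computing the first values: h(0) = 6 and h(1) = 12; gcd(6, 12) = 6, so d ≤ 6.
We prove 6 | 7^m + 5 for all m ≥ 0 by induction on m.
When m = 0: h(0) = 6 = 6·(1), so 6 | h(0).
Suppose the result is true for m = r, i.e. 6 | h(r). Then
h(r+1) = 7^(r+1) + 5 = 7·(7^r + 5) - 30 = 7·h(r) - 30. The first term is divisible by 6 by the inductive hypothesis, and -30 is divisible by 6. Hence 6 | h(r+1).
Hence, by induction on m, the claim holds for every m ≥ 0.
Therefore the largest such d is 6.

d = 6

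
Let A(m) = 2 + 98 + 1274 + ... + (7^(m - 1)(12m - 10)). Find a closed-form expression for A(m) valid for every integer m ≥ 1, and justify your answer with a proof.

We claim A(m) = 2·7^m(m - 1) + 2 for all m ≥ 1.
Base case (m = 1): A(1) = 2, and the closed form gives 2. They agree.
Inductive step: suppose the statement holds for some k ≥ 1, so A(k) = 2·7^k(k - 1) + 2.
Then A(k+1) = A(k) + (7^k(12k + 2)) = (2·7^k(k - 1) + 2) + (7^k(12k + 2)).
Simplifying, A(k+1) = 14·7^k·k + 2 = 2·7^(k+1)((k+1) - 1) + 2,
which is the closed form with m = k+1.
Hence, by induction on m, the claim holds for every m ≥ 1.

A(m) = 2·7^m(m - 1) + 2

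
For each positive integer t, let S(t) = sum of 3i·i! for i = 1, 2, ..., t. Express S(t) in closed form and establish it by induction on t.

S(t) = (3t + 3)t! - 3

We claim S(t) = (3t + 3)t! - 3 for all t ≥ 1.
For the base case t = 1: S(1) = 3, and the closed form gives 3. They agree.
Inductive step: assume the claim holds for t = i, so S(i) = (3i + 3)i! - 3.
Then S(i+1) = S(i) + (3(i + 1)(i + 1)!) = ((3i + 3)i! - 3) + (3(i + 1)(i + 1)!).
Simplifying, S(i+1) = (3(i+1) + 3)(i+1)! - 3,
which is the closed form with t = i+1.
This completes the induction.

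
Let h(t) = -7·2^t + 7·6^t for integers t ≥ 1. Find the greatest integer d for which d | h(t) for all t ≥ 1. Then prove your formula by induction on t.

Computing the first values: h(1) = 28 and h(2) = 224; gcd(28, 224) = 28, so d ≤ 28.
We prove 28 | -7·2^t + 7·6^t for all t ≥ 1 by induction on t.
Base case (t = 1): h(1) = 28 = 28·(1), so 28 | h(1).
Inductive step: assume the claim holds for t = k, i.e. 28 | h(k). Then
h(k+1) − 6·h(k) = (-7·2^(k+1) + 7·6^(k+1)) − 6·(-7·2^k + 7·6^k) = (-7)·2^k·(2 − 6) = (28)·2^k. Since 28 | h(k) by the inductive hypothesis, 28 | 6·h(k); and 28 | 28 since 28 = 28·1. Therefore 28 | h(k+1).
By the principle of mathematical induction, the result holds for all t ≥ 1.
Therefore the largest such d is 28.

d = 28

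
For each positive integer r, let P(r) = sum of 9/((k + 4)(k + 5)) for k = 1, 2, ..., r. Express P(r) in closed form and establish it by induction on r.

We claim P(r) = 9r/(5(r + 5)) for all r ≥ 1.
Base case (r = 1): P(1) = 3/10, and the closed form gives 3/10. They agree.
For the inductive step, assume it holds for an arbitrary k ≥ 1, so P(k) = 9k/(5(k + 5)).
Then P(k+1) = P(k) + (9/((k + 5)(k + 6))) = (9k/(5(k + 5))) + (9/((k + 5)(k + 6))).
Simplifying, P(k+1) = 9(k + 1)/(5(k + 6)) = 9(k+1)/(5((k+1) + 5)),
which is the closed form with r = k+1.
By induction, the statement is established for all r ≥ 1.

P(r) = 9r/(5(r + 5))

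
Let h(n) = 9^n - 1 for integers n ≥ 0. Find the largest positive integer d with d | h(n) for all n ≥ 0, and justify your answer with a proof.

d = 8

Computing the first values: h(0) = 0 and h(1) = 8; gcd(0, 8) = 8, so d ≤ 8.
We prove 8 | 9^n - 1 for all n ≥ 0 by induction on n.
Base case (n = 0): h(0) = 0 = 8·(0), so 8 | h(0).
For the inductive step, assume it holds for an arbitrary j ≥ 0, i.e. 8 | h(j). Then
h(j+1) = 9^(j+1) - 1 = 9·(9^j - 1) + 8 = 9·h(j) + 8. The first term is divisible by 8 by the inductive hypothesis, and 8 is divisible by 8. Hence 8 | h(j+1).
By the principle of mathematical induction, the result holds for all n ≥ 0.
Therefore the largest such d is 8.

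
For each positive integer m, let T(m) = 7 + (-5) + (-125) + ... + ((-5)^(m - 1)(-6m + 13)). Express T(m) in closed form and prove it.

We claim T(m) = (-5)^m(m - 2) + 2 for all m ≥ 1.
Base case (m = 1): T(1) = 7, and the closed form gives 7. They agree.
Suppose the result is true for m = j, so T(j) = (-5)^j(j - 2) + 2.
Then T(j+1) = T(j) + ((-5)^j(-6j + 7)) = ((-5)^j(j - 2) + 2) + ((-5)^j(-6j + 7)).
Simplifying, T(j+1) = (-5)^(j + 1)j - (-5)^(j + 1) + 2 = (-5)^(j+1)((j+1) - 2) + 2,
which is the closed form with m = j+1.
Hence, by induction on m, the claim holds for every m ≥ 1.

T(m) = (-5)^m(m - 2) + 2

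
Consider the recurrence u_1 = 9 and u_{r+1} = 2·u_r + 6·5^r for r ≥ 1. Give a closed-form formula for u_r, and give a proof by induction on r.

u_r = -2^(r - 1) + 2·5^r

Computing the first terms: u_1 = 9, u_2 = 48, u_3 = 246. This suggests u_r = -2^(r - 1) + 2·5^r.
Base step (r = 1): the formula gives 9 = 9 = u_1.
For the inductive step, assume it holds for an arbitrary j ≥ 1, so u_j = -2^(j - 1) + 2·5^j.
Then u_{j+1} = 2·u_j + 6·5^j = 2·(-2^(j - 1) + 2·5^j) + 6·5^j = -2^j + 2·5^(j + 1) = -2^((j+1) - 1) + 2·5^(j+1),
which is the claimed formula at r = j+1.
This completes the induction.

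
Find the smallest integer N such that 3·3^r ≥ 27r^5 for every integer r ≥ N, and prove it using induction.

At r = 14: 14348907 < 14521248, so the inequality fails and N ≥ 15. We prove 3·3^r ≥ 27r^5 for all r ≥ 15.
When r = 15: 3·3^r = 43046721 and 27r^5 = 20503125, so 43046721 ≥ 20503125.
Inductive step: suppose the statement holds for some i ≥ 15, so 3·3^i ≥ 27i^5.
Then 3·3^(i + 1) = 3·(3·3^i) ≥ 3·(27i^5).
Also, for i ≥ 15 we have 3·(27i^5) ≥ 27(i+1)^5, since 3 ≥ (1 + 1/i)^5 for all i ≥ 15.
Combining, 3·3^(i + 1) ≥ 27(i+1)^5.
This completes the induction.
Hence the smallest such N is 15.

N = 15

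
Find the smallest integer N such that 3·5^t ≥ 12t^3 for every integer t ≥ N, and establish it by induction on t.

At t = 2: 75 < 96, so the inequality fails and N ≥ 3. We prove 3·5^t ≥ 12t^3 for all t ≥ 3.
For the base case t = 3: 3·5^t = 375 and 12t^3 = 324, so 375 ≥ 324.
Inductive step: suppose the statement holds for some j ≥ 3, so 3·5^j ≥ 12j^3.
Then 3·5^(j + 1) = 5·(3·5^j) ≥ 5·(12j^3).
Also, for j ≥ 3 we have 5·(12j^3) ≥ 12(j+1)^3, since 5 ≥ (1 + 1/j)^3 for all j ≥ 3.
Combining, 3·5^(j + 1) ≥ 12(j+1)^3.
Hence, by induction on t, the claim holds for every t ≥ 3.
Hence the smallest such N is 3.

N = 3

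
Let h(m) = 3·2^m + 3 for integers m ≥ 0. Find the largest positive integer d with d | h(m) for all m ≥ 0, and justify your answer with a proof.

d = 3

Computing the first values: h(0) = 6 and h(1) = 9; gcd(6, 9) = 3, so d ≤ 3.
We prove 3 | 3·2^m + 3 for all m ≥ 0 by induction on m.
Base case (m = 0): h(0) = 6 = 3·(2), so 3 | h(0).
Inductive step: assume the claim holds for m = r, i.e. 3 | h(r). Then
h(r+1) = 3·2^(r+1) + 3 = 2·(3·2^r + 3) - 3 = 2·h(r) - 3. The first term is divisible by 3 by the inductive hypothesis, and -3 is divisible by 3. Hence 3 | h(r+1).
By the principle of mathematical induction, the result holds for all m ≥ 0.
Therefore the largest such d is 3.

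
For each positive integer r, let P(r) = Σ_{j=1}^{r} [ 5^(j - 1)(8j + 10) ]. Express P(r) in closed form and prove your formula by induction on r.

We claim P(r) = 2·5^r(r + 1) - 2 for all r ≥ 1.
Base case (r = 1): P(1) = 18, and the closed form gives 18. They agree.
For the inductive step, assume it holds for an arbitrary j ≥ 1, so P(j) = 2·5^j(j + 1) - 2.
Then P(j+1) = P(j) + (5^j(8j + 18)) = (2·5^j(j + 1) - 2) + (5^j(8j + 18)).
Simplifying, P(j+1) = 10·5^j·j + 20·5^j - 2 = 2·5^(j+1)((j+1) + 1) - 2,
which is the closed form with r = j+1.
By induction, the statement is established for all r ≥ 1.

P(r) = 2·5^r(r + 1) - 2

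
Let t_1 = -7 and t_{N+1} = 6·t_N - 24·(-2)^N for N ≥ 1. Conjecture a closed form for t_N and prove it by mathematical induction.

Computing the first terms: t_1 = -7, t_2 = 6, t_3 = -60. This suggests t_N = 3(-2)^N - 6^(N - 1).
When N = 1: the formula gives -7 = -7 = t_1.
Inductive step: suppose the statement holds for some p ≥ 1, so t_p = 3(-2)^p - 6^(p - 1).
Then t_{p+1} = 6·t_p - 24·(-2)^p = 6·(3(-2)^p - 6^(p - 1)) - 24·(-2)^p = 3(-2)^(p + 1) - 6^p = 3(-2)^(p+1) - 6^((p+1) - 1),
which is the claimed formula at N = p+1.
This completes the induction.

t_N = 3(-2)^N - 6^(N - 1)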